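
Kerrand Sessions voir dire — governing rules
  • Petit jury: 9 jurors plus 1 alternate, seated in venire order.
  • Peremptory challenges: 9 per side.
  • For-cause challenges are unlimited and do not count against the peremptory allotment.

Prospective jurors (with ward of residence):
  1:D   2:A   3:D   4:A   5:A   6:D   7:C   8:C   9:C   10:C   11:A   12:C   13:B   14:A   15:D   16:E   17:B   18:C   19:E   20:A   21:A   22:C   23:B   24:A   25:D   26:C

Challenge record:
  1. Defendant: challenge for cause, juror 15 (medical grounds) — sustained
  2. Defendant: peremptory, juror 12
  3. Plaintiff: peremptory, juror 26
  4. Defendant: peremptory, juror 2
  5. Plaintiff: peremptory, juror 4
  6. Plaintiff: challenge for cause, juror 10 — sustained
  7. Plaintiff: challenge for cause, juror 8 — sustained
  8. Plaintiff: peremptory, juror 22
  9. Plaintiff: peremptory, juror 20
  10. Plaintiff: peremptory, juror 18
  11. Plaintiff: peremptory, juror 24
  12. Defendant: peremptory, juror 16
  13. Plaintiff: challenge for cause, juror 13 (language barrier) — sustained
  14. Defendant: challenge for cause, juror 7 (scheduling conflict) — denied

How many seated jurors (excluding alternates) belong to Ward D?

3

Removed: #2, #4, #8, #10, #12, #13, #15, #16, #18, #20, #22, #24, #26.
Seated jurors 1–9: #1, #3, #5, #6, #7, #9, #11, #14, #17 (alternates #19 not counted).
Of those, in Ward D: #1, #3, #6 → 3.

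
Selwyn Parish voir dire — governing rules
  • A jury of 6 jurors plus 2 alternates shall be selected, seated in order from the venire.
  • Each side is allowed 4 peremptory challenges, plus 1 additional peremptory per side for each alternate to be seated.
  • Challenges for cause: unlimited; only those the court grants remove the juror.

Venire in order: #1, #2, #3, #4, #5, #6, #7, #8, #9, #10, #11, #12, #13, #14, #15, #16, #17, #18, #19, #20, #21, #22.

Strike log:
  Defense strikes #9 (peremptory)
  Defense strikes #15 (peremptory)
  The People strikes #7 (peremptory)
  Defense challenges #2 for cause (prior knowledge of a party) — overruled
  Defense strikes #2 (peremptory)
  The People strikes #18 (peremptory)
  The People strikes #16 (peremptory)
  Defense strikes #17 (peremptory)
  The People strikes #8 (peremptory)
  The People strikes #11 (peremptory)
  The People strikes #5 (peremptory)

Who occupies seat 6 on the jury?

12

Removed: #2, #5, #7, #8, #9, #11, #15, #16, #17, #18.
Seating in order: seats 1–6 → #1, #3, #4, #6, #10, #12; alternates → #13, #14.
So seat 6 is #12.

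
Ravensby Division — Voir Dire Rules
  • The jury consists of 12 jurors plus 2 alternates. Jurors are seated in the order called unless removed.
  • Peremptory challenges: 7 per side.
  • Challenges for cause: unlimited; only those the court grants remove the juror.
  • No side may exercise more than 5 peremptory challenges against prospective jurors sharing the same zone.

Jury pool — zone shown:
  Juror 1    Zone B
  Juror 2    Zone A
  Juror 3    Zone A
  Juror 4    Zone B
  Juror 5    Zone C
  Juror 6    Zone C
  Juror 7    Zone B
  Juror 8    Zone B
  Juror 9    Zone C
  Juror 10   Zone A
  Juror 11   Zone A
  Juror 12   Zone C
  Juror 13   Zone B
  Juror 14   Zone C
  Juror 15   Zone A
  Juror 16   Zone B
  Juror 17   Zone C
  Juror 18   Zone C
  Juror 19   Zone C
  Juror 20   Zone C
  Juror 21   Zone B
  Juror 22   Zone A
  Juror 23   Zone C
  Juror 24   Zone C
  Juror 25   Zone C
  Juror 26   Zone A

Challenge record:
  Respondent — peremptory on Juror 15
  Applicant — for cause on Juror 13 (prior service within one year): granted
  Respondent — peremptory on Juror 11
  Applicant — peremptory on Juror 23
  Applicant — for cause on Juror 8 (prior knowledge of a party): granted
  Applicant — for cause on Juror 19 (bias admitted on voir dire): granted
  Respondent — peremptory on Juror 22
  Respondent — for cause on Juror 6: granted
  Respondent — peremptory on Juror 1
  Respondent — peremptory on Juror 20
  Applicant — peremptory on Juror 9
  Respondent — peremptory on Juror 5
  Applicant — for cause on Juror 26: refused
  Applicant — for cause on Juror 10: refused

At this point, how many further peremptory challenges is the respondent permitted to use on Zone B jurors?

Respondent peremptories so far: #15, #11, #22, #1, #20, #5 — 6 of 7 used, 1 left overall.
Against Zone B: #1 — 1 used; per-zone cap 5 leaves 4.
Binding limit: min(1, 4) = 1.

1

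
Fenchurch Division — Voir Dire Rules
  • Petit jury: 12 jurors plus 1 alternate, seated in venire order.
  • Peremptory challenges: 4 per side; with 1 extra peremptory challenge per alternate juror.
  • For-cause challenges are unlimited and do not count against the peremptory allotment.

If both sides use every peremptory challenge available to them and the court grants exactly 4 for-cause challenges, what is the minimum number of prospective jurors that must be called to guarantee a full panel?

Seats to fill: 12 + 1 alternates = 13.
Peremptories: 4 + 1×1 = 5 per side × 2 sides = 10.
For-cause removals: 4.
Minimum venire: 13 + 10 + 4 = 27.

27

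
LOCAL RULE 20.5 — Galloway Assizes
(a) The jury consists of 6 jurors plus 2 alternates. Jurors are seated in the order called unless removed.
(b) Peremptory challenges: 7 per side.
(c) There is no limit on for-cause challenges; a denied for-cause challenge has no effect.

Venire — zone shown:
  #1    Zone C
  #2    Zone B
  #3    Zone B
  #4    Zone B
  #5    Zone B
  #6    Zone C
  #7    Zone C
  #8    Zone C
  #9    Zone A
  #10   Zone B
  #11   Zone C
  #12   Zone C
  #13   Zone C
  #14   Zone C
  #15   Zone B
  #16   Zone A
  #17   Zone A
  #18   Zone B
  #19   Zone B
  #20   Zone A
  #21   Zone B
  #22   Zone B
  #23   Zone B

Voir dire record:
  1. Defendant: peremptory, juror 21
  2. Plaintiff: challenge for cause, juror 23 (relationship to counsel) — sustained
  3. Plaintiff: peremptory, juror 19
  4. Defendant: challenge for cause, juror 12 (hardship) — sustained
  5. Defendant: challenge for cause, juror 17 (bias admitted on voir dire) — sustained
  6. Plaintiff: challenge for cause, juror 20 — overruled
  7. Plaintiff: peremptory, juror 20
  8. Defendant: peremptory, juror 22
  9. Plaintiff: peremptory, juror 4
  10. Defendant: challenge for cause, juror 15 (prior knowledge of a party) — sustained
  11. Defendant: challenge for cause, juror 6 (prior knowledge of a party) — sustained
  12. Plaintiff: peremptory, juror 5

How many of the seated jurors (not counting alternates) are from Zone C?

Removed: #4, #5, #6, #12, #15, #17, #19, #20, #21, #22, #23.
Seated jurors 1–6: #1, #2, #3, #7, #8, #9 (alternates #10, #11 not counted).
Of those, in Zone C: #1, #7, #8 → 3.

3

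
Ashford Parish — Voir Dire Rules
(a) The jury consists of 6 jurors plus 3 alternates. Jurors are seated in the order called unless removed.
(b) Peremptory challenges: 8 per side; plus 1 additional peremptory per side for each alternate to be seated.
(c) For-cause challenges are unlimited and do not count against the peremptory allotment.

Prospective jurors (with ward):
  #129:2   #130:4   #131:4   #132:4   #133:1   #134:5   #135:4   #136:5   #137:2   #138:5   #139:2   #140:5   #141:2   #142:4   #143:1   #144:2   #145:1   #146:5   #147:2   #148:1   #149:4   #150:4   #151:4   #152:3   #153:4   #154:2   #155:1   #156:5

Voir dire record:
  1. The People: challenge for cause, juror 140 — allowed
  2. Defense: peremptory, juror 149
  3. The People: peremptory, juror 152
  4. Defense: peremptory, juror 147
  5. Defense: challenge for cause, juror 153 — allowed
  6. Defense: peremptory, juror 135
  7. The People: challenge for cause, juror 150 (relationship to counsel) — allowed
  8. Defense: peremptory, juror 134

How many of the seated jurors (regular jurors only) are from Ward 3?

Removed: #134, #135, #140, #147, #149, #150, #152, #153.
Seated jurors 1–6: #129, #130, #131, #132, #133, #136 (alternates #137, #138, #139 not counted).
None of those are in Ward 3 → 0.

0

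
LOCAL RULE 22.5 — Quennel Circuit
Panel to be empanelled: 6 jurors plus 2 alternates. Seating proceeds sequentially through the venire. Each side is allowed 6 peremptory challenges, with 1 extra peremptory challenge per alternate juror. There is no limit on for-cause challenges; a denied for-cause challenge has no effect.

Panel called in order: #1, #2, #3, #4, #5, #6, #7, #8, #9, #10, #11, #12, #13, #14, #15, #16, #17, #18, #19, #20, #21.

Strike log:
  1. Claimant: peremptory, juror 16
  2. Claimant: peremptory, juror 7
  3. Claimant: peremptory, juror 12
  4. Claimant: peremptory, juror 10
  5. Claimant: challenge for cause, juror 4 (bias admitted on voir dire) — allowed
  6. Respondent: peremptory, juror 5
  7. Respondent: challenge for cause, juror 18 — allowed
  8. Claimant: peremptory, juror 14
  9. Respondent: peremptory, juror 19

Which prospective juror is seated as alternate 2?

Removed: #4, #5, #7, #10, #12, #14, #16, #18, #19.
Seating in order: seats 1–6 → #1, #2, #3, #6, #8, #9; alternates → #11, #13.
So alternate 2 is #13.

13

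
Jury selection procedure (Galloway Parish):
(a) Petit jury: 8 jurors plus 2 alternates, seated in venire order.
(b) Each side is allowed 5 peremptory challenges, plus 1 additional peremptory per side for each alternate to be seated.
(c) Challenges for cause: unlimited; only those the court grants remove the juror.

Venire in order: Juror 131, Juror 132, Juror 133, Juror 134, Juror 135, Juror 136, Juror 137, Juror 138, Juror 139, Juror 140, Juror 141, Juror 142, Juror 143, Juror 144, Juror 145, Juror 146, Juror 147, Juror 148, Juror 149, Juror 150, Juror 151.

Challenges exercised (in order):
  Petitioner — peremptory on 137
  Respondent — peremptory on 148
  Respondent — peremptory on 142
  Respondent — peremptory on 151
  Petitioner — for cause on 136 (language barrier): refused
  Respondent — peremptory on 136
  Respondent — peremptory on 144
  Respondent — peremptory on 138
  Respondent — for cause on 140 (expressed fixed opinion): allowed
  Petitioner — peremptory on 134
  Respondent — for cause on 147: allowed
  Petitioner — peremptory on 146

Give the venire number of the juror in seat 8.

Removed: #134, #136, #137, #138, #140, #142, #144, #146, #147, #148, #151.
Seating in order: seats 1–8 → #131, #132, #133, #135, #139, #141, #143, #145; alternates → #149, #150.
So seat 8 is #145.

145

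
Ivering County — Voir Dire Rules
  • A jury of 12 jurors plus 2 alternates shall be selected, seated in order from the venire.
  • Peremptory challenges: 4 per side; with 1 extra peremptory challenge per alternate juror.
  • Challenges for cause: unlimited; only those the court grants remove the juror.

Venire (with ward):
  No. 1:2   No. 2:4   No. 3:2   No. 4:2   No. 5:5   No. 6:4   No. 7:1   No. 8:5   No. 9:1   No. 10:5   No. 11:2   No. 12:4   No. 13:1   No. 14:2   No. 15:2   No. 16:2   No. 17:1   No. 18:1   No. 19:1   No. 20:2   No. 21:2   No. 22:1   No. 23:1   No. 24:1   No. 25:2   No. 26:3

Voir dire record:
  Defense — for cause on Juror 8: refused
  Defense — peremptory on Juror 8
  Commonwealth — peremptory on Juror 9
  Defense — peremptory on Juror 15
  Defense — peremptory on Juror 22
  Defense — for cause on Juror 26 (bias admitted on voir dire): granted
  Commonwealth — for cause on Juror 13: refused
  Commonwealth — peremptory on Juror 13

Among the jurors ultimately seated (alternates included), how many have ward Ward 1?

Removed: #8, #9, #13, #15, #22, #26.
Seated (14 incl. alternates): #1, #2, #3, #4, #5, #6, #7, #10, #11, #12, #14, #16, #17, #18.
Of those, in Ward 1: #7, #17, #18 → 3.

3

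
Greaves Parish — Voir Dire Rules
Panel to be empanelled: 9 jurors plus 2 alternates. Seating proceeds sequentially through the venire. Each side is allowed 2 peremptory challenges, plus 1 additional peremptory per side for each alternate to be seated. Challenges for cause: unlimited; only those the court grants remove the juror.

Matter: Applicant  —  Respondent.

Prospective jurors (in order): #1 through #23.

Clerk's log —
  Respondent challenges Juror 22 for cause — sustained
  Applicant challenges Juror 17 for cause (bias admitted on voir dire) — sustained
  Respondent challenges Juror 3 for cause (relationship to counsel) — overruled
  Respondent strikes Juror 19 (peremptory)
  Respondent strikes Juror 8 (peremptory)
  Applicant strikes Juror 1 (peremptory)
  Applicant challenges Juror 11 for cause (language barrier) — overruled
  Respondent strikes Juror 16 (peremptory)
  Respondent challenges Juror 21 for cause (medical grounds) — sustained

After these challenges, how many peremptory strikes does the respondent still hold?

Respondent allotment: 2 base + 1 × 2 alternates = 4.
Respondent peremptories used: #19, #8, #16 — 3 (for-cause on #22, #3, #21 don't count).
Remaining: 4 − 3 = 1.

1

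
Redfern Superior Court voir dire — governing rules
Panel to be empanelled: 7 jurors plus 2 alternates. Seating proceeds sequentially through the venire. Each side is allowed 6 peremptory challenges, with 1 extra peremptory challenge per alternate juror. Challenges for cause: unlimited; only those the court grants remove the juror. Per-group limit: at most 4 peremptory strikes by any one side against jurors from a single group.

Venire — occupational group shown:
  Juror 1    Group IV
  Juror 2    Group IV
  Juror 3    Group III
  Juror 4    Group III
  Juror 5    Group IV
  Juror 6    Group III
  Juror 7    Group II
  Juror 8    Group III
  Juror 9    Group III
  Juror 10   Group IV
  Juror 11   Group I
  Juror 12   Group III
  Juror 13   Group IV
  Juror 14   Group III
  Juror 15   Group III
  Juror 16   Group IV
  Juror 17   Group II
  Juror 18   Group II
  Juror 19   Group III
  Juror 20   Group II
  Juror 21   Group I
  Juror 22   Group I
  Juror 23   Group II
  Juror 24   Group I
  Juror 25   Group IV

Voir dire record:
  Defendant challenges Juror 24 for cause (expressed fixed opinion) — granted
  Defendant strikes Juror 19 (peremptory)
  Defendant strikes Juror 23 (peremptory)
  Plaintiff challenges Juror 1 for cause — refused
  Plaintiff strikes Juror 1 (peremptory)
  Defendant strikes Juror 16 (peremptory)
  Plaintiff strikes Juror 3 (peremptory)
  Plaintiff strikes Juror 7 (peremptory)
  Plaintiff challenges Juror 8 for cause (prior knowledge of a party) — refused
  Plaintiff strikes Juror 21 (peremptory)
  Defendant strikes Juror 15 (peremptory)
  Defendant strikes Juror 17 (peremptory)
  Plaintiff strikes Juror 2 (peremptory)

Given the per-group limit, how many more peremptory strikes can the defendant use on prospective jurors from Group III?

Defendant peremptories so far: #19, #23, #16, #15, #17 — 5 of 8 used, 3 left overall.
Against Group III: #19, #15 — 2 used; per-group cap 4 leaves 2.
Binding limit: min(3, 2) = 2.

2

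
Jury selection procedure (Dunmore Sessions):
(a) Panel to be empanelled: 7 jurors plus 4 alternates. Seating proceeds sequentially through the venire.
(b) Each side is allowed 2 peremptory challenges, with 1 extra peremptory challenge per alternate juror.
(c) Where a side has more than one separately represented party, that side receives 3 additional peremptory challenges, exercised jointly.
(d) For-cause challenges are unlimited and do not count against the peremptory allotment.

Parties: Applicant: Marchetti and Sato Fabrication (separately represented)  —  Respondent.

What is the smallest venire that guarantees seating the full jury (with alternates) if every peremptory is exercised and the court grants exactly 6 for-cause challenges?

32

Seats to fill: 7 + 4 alternates = 11.
Peremptories — Applicant: 2 + 1×4 + 3 = 9; Respondent: 2 + 1×4 = 6; total 15.
For-cause removals: 6.
Minimum venire: 11 + 15 + 6 = 32.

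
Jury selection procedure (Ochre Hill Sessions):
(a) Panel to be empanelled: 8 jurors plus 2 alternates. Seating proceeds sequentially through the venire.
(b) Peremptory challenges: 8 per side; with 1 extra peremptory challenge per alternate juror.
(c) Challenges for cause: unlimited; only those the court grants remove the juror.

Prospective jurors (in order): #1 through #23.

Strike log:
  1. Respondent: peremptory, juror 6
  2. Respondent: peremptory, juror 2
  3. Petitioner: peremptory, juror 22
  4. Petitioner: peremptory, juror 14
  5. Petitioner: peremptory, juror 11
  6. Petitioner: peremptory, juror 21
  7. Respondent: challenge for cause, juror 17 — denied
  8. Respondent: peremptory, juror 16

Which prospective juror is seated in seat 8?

Removed: #2, #6, #11, #14, #16, #21, #22. (#17 stays — for-cause denied.)
Filling seats in venire order through position 8: #1, #3, #4, #5, #7, #8, #9, #10.
So seat 8 is #10.

10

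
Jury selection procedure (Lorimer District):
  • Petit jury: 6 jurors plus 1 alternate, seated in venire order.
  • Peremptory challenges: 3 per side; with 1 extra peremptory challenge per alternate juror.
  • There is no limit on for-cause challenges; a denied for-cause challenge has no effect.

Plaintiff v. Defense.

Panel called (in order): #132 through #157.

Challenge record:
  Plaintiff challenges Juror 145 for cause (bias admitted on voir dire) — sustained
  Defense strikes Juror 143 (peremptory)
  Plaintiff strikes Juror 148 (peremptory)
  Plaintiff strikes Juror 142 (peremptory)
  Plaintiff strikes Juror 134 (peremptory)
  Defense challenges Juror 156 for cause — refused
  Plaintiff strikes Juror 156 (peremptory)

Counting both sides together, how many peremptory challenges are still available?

Plaintiff allotment: 3 base + 1 × 1 alternate = 4. Defense allotment: 3 base + 1 × 1 alternate = 4.
Plaintiff peremptories used: #148, #142, #134, #156 — 4 (the for-cause on #145 doesn't count).
Defense peremptories used: #143 — 1 (the for-cause on #156 doesn't count).
Remaining: (4 − 4) + (4 − 1) = 3.

3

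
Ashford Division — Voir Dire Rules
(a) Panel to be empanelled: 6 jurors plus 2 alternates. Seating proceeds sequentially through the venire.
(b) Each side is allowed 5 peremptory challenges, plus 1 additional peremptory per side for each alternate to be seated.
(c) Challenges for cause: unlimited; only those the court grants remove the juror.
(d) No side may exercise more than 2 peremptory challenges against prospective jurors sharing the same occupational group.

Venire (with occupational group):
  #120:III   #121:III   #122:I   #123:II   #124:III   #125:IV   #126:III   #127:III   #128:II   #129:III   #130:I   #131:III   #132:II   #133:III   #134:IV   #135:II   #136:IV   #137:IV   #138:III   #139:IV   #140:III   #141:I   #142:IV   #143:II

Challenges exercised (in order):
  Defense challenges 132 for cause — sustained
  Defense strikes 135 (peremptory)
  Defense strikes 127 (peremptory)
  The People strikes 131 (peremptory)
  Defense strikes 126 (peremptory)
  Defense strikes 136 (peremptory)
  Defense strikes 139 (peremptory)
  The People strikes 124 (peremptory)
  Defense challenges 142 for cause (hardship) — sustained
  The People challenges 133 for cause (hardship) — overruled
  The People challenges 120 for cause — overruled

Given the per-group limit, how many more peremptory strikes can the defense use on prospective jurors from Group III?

0

Defense peremptories so far: #135, #127, #126, #136, #139 — 5 of 7 used, 2 left overall.
Against Group III: #127, #126 — 2 used; per-group cap 2 leaves 0.
Binding limit: min(2, 0) = 0.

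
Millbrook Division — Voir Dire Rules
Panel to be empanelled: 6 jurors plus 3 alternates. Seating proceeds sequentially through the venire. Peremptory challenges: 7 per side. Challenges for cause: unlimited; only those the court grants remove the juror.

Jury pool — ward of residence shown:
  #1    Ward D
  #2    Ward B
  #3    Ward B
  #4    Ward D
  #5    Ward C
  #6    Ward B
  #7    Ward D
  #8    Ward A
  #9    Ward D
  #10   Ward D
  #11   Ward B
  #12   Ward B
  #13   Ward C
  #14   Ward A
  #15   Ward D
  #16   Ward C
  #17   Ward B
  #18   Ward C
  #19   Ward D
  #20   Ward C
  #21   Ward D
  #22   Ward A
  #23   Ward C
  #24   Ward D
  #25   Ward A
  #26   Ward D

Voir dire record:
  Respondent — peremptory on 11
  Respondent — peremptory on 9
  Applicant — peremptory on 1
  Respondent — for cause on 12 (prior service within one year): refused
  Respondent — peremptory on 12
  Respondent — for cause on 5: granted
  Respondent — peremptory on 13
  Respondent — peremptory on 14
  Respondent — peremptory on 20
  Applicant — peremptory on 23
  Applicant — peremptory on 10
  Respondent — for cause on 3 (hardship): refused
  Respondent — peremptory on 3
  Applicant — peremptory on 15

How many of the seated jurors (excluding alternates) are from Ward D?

2

Removed: #1, #3, #5, #9, #10, #11, #12, #13, #14, #15, #20, #23.
Seated jurors 1–6: #2, #4, #6, #7, #8, #16 (alternates #17, #18, #19 not counted).
Of those, in Ward D: #4, #7 → 2.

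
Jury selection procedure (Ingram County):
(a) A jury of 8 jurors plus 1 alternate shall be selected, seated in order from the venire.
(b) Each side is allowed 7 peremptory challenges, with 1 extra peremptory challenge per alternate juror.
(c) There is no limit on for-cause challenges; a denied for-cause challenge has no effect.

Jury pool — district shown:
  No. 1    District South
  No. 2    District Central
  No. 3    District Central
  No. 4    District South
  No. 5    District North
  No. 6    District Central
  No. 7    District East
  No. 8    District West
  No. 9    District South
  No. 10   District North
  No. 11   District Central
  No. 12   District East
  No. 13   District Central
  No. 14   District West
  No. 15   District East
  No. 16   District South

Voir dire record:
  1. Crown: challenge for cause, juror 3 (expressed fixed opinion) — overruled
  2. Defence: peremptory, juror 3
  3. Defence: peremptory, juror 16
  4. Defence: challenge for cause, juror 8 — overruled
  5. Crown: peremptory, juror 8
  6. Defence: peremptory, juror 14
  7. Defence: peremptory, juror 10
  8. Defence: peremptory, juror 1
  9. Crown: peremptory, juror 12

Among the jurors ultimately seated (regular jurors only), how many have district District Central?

Removed: #1, #3, #8, #10, #12, #14, #16.
Seated jurors 1–8: #2, #4, #5, #6, #7, #9, #11, #13 (alternates #15 not counted).
Of those, in District Central: #2, #6, #11, #13 → 4.

4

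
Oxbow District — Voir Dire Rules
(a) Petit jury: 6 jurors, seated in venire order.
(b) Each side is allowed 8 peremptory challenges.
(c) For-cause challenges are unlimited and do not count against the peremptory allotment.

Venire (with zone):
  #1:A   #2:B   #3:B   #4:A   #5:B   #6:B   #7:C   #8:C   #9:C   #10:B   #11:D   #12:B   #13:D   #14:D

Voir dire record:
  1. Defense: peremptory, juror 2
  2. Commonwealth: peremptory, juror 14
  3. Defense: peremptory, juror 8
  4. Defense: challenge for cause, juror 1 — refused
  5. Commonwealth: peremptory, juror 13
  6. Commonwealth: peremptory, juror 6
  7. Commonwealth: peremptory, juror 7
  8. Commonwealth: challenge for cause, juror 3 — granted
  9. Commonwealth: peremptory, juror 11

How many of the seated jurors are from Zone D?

0

Removed: #2, #3, #6, #7, #8, #11, #13, #14.
Seated jurors 1–6: #1, #4, #5, #9, #10, #12.
None of those are in Zone D → 0.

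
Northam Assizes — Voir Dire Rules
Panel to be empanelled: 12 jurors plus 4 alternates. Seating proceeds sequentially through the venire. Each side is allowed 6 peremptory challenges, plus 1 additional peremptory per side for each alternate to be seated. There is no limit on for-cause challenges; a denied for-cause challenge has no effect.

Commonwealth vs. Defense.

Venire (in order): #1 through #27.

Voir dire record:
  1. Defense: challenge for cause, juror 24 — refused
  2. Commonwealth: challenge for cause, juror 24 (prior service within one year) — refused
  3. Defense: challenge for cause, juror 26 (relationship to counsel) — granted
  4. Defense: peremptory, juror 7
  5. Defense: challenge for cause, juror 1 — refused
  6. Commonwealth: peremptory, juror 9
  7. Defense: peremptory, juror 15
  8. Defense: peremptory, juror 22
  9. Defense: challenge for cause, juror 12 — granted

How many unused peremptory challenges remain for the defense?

7

Defense allotment: 6 base + 1 × 4 alternates = 10.
Defense peremptories used: #7, #15, #22 — 3 (for-cause on #24, #26, #1, #12 don't count).
Remaining: 10 − 3 = 7.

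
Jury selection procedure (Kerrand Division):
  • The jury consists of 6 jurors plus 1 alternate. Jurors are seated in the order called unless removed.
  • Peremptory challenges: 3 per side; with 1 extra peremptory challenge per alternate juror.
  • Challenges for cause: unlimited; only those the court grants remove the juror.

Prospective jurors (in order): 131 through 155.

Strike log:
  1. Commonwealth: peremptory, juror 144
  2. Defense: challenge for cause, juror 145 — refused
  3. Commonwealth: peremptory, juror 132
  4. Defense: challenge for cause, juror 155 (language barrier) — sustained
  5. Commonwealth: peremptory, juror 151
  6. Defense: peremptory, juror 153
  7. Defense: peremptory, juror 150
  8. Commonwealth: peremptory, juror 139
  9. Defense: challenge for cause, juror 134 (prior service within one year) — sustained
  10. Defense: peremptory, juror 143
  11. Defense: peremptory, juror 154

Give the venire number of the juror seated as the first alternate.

140

Removed: #132, #134, #139, #143, #144, #150, #151, #153, #154, #155. (#145 stays — for-cause denied.)
Seating in order: seats 1–6 → #131, #133, #135, #136, #137, #138; alternates → #140.
So alternate 1 is #140.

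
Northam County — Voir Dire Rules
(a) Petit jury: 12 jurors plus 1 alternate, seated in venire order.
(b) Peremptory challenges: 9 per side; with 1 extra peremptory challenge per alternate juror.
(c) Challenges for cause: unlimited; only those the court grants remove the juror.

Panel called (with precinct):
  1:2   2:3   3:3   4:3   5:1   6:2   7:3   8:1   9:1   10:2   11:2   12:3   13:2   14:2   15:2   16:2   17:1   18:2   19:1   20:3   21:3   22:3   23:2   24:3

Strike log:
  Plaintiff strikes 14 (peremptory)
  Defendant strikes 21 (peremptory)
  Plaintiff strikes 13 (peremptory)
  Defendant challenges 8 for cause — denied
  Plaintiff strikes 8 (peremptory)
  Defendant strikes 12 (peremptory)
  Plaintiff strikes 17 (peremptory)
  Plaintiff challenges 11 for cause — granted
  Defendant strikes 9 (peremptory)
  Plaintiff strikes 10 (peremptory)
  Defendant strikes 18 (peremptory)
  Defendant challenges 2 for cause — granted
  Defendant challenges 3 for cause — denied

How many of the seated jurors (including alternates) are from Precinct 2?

Removed: #2, #8, #9, #10, #11, #12, #13, #14, #17, #18, #21.
Seated (13 incl. alternates): #1, #3, #4, #5, #6, #7, #15, #16, #19, #20, #22, #23, #24.
Of those, in Precinct 2: #1, #6, #15, #16, #23 → 5.

5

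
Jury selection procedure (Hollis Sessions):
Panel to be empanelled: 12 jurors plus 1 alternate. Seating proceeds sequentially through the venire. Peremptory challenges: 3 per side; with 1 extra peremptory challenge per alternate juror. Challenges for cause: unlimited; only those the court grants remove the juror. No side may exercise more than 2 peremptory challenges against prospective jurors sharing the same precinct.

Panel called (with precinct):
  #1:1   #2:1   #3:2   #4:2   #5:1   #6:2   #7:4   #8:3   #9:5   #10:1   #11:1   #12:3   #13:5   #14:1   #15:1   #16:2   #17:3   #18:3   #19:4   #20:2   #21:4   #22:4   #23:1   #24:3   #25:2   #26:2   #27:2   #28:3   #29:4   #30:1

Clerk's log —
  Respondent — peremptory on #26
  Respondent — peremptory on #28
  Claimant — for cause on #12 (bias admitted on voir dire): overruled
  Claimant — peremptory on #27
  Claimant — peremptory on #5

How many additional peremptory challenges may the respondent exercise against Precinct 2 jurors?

1

Respondent peremptories so far: #26, #28 — 2 of 4 used, 2 left overall.
Against Precinct 2: #26 — 1 used; per-precinct cap 2 leaves 1.
Binding limit: min(2, 1) = 1.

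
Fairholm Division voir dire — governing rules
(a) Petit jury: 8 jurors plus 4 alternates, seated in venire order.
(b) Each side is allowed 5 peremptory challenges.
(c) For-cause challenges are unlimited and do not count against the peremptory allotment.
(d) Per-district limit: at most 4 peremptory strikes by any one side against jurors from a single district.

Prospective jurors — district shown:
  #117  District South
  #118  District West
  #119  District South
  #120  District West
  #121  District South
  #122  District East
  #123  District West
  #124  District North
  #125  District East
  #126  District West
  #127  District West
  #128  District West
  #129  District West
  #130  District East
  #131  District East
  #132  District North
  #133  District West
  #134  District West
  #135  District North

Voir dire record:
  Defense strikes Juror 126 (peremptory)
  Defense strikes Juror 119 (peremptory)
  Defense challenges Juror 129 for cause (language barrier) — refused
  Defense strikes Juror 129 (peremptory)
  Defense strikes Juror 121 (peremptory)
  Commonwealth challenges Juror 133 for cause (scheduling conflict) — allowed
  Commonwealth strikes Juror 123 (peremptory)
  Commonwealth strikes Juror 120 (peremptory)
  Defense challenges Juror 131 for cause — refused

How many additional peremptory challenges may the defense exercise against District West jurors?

1

Defense peremptories so far: #126, #119, #129, #121 — 4 of 5 used, 1 left overall.
Against District West: #126, #129 — 2 used; per-district cap 4 leaves 2.
Binding limit: min(1, 2) = 1.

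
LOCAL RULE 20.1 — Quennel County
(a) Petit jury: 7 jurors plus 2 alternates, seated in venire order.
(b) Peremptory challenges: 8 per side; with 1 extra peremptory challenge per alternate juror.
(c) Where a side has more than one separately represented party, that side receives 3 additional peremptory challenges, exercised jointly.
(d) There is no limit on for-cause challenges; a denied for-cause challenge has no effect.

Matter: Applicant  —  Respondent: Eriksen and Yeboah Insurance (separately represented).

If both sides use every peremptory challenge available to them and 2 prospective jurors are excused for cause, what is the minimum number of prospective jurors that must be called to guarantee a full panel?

34

Seats to fill: 7 + 2 alternates = 9.
Peremptories — Applicant: 8 + 1×2 = 10; Respondent: 8 + 1×2 + 3 = 13; total 23.
For-cause removals: 2.
Minimum venire: 9 + 23 + 2 = 34.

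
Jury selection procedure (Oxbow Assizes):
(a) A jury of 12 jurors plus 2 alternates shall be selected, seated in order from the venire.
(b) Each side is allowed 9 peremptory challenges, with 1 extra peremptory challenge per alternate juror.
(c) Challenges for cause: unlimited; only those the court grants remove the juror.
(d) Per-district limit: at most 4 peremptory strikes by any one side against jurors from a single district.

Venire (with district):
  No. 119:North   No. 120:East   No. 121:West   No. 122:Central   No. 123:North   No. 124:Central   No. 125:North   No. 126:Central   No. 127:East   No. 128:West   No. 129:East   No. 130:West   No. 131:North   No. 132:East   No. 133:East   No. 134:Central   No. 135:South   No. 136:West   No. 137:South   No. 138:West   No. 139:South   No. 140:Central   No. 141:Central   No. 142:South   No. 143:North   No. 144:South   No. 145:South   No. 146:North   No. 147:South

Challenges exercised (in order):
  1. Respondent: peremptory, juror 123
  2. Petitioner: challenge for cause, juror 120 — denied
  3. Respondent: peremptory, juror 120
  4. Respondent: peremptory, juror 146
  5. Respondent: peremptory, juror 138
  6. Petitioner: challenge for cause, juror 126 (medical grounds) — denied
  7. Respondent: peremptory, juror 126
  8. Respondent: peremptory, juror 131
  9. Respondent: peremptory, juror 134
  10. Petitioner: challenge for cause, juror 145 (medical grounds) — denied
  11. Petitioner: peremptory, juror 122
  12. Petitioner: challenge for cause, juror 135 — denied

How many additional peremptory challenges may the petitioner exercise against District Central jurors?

Petitioner peremptories so far: #122 — 1 of 11 used, 10 left overall.
Against District Central: #122 — 1 used; per-district cap 4 leaves 3.
Binding limit: min(10, 3) = 3.

3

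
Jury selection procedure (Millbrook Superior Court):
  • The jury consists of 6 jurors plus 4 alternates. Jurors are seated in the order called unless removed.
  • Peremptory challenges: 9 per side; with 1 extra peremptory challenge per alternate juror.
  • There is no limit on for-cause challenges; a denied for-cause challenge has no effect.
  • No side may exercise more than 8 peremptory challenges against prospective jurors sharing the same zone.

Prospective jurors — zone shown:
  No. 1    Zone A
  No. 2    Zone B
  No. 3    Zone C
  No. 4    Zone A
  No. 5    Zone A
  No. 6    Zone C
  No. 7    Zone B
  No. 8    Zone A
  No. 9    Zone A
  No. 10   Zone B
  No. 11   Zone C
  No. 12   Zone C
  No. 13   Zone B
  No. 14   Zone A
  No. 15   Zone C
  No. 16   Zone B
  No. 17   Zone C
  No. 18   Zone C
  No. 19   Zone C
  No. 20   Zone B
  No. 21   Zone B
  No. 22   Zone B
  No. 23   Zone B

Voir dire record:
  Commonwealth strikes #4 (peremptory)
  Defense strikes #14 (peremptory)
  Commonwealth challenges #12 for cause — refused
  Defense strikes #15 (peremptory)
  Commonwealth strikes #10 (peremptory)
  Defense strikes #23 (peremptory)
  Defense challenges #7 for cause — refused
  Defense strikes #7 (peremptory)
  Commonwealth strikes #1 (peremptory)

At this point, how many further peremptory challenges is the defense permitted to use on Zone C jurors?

7

Defense peremptories so far: #14, #15, #23, #7 — 4 of 13 used, 9 left overall.
Against Zone C: #15 — 1 used; per-zone cap 8 leaves 7.
Binding limit: min(9, 7) = 7.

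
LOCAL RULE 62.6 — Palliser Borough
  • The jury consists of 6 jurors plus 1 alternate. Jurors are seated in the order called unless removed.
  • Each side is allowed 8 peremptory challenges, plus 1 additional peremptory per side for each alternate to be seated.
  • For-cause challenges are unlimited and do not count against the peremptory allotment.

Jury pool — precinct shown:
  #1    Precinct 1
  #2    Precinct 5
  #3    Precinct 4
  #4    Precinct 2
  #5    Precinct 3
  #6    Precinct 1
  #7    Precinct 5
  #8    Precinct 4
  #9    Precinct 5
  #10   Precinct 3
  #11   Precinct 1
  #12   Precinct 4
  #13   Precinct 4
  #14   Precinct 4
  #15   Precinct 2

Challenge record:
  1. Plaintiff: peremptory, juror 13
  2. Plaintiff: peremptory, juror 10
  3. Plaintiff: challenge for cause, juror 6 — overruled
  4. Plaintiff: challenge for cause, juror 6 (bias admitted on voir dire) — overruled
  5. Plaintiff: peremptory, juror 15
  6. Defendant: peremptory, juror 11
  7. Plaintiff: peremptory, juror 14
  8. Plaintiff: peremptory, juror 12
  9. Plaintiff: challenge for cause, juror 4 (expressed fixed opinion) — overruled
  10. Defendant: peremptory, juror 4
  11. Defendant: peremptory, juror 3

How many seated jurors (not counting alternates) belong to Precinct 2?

Removed: #3, #4, #10, #11, #12, #13, #14, #15.
Seated jurors 1–6: #1, #2, #5, #6, #7, #8 (alternates #9 not counted).
None of those are in Precinct 2 → 0.

0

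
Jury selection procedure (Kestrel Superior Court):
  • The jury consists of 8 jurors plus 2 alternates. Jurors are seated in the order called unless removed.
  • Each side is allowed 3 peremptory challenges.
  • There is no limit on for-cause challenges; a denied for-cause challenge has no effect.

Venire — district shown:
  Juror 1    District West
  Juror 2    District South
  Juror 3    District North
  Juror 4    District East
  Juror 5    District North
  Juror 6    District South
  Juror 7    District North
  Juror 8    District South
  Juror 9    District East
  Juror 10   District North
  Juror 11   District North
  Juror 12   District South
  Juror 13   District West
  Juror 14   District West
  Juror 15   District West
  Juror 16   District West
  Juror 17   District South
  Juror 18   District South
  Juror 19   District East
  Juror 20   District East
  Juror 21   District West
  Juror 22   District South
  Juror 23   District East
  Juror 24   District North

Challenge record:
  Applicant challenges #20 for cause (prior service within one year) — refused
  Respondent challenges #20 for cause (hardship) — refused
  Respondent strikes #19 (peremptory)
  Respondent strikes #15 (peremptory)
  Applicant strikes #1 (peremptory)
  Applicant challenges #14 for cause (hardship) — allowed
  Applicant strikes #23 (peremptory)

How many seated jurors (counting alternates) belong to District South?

Removed: #1, #14, #15, #19, #23.
Seated (10 incl. alternates): #2, #3, #4, #5, #6, #7, #8, #9, #10, #11.
Of those, in District South: #2, #6, #8 → 3.

3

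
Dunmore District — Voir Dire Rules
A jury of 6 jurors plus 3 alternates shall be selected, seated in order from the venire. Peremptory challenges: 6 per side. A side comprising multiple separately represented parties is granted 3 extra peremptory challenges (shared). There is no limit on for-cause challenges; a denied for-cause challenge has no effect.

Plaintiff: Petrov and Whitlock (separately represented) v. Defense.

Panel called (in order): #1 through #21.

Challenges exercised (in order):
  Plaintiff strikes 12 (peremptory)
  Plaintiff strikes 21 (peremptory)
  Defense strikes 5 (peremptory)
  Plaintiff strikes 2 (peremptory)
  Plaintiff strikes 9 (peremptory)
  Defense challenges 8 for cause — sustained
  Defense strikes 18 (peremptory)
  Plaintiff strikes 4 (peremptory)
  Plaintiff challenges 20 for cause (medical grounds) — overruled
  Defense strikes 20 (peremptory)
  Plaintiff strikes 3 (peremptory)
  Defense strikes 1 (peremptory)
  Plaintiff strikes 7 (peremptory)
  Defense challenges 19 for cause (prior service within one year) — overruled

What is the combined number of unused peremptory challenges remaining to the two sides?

4

Plaintiff allotment: 6 base + 3 multi-party = 9. Defense allotment: 6.
Plaintiff peremptories used: #12, #21, #2, #9, #4, #3, #7 — 7 (the for-cause on #20 doesn't count).
Defense peremptories used: #5, #18, #20, #1 — 4 (for-cause on #8, #19 don't count).
Remaining: (9 − 7) + (6 − 4) = 4.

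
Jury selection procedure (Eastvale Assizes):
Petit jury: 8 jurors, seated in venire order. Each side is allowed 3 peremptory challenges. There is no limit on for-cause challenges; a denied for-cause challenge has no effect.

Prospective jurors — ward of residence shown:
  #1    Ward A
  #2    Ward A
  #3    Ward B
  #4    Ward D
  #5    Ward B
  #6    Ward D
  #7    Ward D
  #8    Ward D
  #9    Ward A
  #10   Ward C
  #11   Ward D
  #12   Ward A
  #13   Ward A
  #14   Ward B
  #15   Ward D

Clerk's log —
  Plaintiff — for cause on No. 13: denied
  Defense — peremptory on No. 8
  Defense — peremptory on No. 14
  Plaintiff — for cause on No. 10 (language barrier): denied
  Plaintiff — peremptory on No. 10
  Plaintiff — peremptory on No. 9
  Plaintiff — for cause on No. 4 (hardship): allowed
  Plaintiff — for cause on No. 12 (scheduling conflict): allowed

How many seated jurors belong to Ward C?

0

Removed: #4, #8, #9, #10, #12, #14.
Seated jurors 1–8: #1, #2, #3, #5, #6, #7, #11, #13.
None of those are in Ward C → 0.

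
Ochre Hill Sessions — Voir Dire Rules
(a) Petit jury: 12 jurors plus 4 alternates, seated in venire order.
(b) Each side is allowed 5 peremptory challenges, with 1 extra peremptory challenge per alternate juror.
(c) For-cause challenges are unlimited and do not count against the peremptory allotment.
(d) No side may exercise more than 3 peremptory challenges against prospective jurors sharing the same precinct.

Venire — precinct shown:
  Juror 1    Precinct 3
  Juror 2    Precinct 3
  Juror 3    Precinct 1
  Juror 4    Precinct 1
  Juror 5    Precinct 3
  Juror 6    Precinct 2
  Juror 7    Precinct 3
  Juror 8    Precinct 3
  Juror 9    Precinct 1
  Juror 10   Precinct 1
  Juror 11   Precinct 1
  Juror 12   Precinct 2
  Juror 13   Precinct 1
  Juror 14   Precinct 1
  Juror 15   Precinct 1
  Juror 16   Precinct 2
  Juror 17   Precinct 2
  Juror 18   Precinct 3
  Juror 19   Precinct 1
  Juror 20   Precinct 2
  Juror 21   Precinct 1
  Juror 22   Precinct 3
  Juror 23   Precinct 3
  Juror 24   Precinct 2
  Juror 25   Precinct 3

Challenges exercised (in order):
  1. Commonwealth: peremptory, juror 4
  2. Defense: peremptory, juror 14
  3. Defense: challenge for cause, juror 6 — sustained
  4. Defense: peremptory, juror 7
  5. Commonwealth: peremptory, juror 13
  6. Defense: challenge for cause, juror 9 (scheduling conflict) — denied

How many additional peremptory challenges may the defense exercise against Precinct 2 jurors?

Defense peremptories so far: #14, #7 — 2 of 9 used, 7 left overall.
Against Precinct 2: none yet — per-precinct cap 3 leaves 3.
Binding limit: min(7, 3) = 3.

3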